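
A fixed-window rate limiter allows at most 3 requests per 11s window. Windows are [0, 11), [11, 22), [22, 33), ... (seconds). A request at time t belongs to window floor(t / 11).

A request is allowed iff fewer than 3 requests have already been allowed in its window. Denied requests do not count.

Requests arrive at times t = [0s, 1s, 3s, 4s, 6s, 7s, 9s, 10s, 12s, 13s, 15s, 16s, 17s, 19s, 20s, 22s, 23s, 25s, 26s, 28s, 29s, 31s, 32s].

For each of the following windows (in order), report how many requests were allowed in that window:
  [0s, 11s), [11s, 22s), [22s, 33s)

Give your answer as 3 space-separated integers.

Processing requests:
  req#1 t=0s (window 0): ALLOW
  req#2 t=1s (window 0): ALLOW
  req#3 t=3s (window 0): ALLOW
  req#4 t=4s (window 0): DENY
  req#5 t=6s (window 0): DENY
  req#6 t=7s (window 0): DENY
  req#7 t=9s (window 0): DENY
  req#8 t=10s (window 0): DENY
  req#9 t=12s (window 1): ALLOW
  req#10 t=13s (window 1): ALLOW
  req#11 t=15s (window 1): ALLOW
  req#12 t=16s (window 1): DENY
  req#13 t=17s (window 1): DENY
  req#14 t=19s (window 1): DENY
  req#15 t=20s (window 1): DENY
  req#16 t=22s (window 2): ALLOW
  req#17 t=23s (window 2): ALLOW
  req#18 t=25s (window 2): ALLOW
  req#19 t=26s (window 2): DENY
  req#20 t=28s (window 2): DENY
  req#21 t=29s (window 2): DENY
  req#22 t=31s (window 2): DENY
  req#23 t=32s (window 2): DENY

Allowed counts by window: 3 3 3

Answer: 3 3 3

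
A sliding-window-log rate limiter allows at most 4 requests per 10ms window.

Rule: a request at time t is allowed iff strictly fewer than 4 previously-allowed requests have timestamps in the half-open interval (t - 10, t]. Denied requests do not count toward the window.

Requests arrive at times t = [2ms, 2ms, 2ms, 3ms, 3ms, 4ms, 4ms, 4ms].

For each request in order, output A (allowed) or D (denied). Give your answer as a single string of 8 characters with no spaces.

Tracking allowed requests in the window:
  req#1 t=2ms: ALLOW
  req#2 t=2ms: ALLOW
  req#3 t=2ms: ALLOW
  req#4 t=3ms: ALLOW
  req#5 t=3ms: DENY
  req#6 t=4ms: DENY
  req#7 t=4ms: DENY
  req#8 t=4ms: DENY

Answer: AAAADDDD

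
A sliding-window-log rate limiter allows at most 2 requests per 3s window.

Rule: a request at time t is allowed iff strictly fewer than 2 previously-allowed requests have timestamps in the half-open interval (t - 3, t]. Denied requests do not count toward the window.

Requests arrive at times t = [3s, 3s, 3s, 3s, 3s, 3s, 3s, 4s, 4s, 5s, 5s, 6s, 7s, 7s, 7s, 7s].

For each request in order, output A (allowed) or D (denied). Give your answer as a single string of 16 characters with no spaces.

Answer: AADDDDDDDDDAADDD

Derivation:
Tracking allowed requests in the window:
  req#1 t=3s: ALLOW
  req#2 t=3s: ALLOW
  req#3 t=3s: DENY
  req#4 t=3s: DENY
  req#5 t=3s: DENY
  req#6 t=3s: DENY
  req#7 t=3s: DENY
  req#8 t=4s: DENY
  req#9 t=4s: DENY
  req#10 t=5s: DENY
  req#11 t=5s: DENY
  req#12 t=6s: ALLOW
  req#13 t=7s: ALLOW
  req#14 t=7s: DENY
  req#15 t=7s: DENY
  req#16 t=7s: DENY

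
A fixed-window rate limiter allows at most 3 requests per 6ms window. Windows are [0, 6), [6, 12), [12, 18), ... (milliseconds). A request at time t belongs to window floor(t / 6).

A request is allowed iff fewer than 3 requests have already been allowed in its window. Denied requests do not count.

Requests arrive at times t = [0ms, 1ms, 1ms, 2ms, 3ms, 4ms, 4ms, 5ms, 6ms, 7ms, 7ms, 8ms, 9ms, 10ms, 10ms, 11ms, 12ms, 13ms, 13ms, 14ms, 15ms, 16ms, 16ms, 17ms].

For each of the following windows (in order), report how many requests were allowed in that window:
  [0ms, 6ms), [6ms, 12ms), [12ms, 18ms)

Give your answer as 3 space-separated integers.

Answer: 3 3 3

Derivation:
Processing requests:
  req#1 t=0ms (window 0): ALLOW
  req#2 t=1ms (window 0): ALLOW
  req#3 t=1ms (window 0): ALLOW
  req#4 t=2ms (window 0): DENY
  req#5 t=3ms (window 0): DENY
  req#6 t=4ms (window 0): DENY
  req#7 t=4ms (window 0): DENY
  req#8 t=5ms (window 0): DENY
  req#9 t=6ms (window 1): ALLOW
  req#10 t=7ms (window 1): ALLOW
  req#11 t=7ms (window 1): ALLOW
  req#12 t=8ms (window 1): DENY
  req#13 t=9ms (window 1): DENY
  req#14 t=10ms (window 1): DENY
  req#15 t=10ms (window 1): DENY
  req#16 t=11ms (window 1): DENY
  req#17 t=12ms (window 2): ALLOW
  req#18 t=13ms (window 2): ALLOW
  req#19 t=13ms (window 2): ALLOW
  req#20 t=14ms (window 2): DENY
  req#21 t=15ms (window 2): DENY
  req#22 t=16ms (window 2): DENY
  req#23 t=16ms (window 2): DENY
  req#24 t=17ms (window 2): DENY

Allowed counts by window: 3 3 3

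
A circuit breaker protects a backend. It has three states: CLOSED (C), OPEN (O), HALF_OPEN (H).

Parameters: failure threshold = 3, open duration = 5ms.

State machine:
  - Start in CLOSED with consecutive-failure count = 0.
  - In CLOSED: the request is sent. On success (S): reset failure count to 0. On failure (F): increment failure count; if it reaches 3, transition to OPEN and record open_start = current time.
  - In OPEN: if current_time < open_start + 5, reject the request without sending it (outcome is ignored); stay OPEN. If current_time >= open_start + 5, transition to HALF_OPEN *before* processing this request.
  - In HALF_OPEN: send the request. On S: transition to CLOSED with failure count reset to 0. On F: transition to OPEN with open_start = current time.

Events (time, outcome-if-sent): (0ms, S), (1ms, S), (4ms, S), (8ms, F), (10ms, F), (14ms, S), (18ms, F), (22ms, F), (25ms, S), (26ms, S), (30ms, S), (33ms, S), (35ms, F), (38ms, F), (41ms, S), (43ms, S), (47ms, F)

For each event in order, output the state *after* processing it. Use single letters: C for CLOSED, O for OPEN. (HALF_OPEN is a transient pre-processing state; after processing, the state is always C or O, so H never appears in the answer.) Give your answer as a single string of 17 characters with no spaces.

Answer: CCCCCCCCCCCCCCCCC

Derivation:
State after each event:
  event#1 t=0ms outcome=S: state=CLOSED
  event#2 t=1ms outcome=S: state=CLOSED
  event#3 t=4ms outcome=S: state=CLOSED
  event#4 t=8ms outcome=F: state=CLOSED
  event#5 t=10ms outcome=F: state=CLOSED
  event#6 t=14ms outcome=S: state=CLOSED
  event#7 t=18ms outcome=F: state=CLOSED
  event#8 t=22ms outcome=F: state=CLOSED
  event#9 t=25ms outcome=S: state=CLOSED
  event#10 t=26ms outcome=S: state=CLOSED
  event#11 t=30ms outcome=S: state=CLOSED
  event#12 t=33ms outcome=S: state=CLOSED
  event#13 t=35ms outcome=F: state=CLOSED
  event#14 t=38ms outcome=F: state=CLOSED
  event#15 t=41ms outcome=S: state=CLOSED
  event#16 t=43ms outcome=S: state=CLOSED
  event#17 t=47ms outcome=F: state=CLOSED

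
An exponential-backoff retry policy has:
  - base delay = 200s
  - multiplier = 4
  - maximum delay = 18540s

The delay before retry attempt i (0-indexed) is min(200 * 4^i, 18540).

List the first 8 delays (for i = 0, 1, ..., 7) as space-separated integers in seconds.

Answer: 200 800 3200 12800 18540 18540 18540 18540

Derivation:
Computing each delay:
  i=0: min(200*4^0, 18540) = 200
  i=1: min(200*4^1, 18540) = 800
  i=2: min(200*4^2, 18540) = 3200
  i=3: min(200*4^3, 18540) = 12800
  i=4: min(200*4^4, 18540) = 18540
  i=5: min(200*4^5, 18540) = 18540
  i=6: min(200*4^6, 18540) = 18540
  i=7: min(200*4^7, 18540) = 18540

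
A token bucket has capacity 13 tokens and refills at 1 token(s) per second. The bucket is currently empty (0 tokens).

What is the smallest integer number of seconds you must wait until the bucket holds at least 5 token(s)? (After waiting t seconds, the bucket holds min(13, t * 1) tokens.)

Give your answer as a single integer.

Answer: 5

Derivation:
Need t * 1 >= 5, so t >= 5/1.
Smallest integer t = ceil(5/1) = 5.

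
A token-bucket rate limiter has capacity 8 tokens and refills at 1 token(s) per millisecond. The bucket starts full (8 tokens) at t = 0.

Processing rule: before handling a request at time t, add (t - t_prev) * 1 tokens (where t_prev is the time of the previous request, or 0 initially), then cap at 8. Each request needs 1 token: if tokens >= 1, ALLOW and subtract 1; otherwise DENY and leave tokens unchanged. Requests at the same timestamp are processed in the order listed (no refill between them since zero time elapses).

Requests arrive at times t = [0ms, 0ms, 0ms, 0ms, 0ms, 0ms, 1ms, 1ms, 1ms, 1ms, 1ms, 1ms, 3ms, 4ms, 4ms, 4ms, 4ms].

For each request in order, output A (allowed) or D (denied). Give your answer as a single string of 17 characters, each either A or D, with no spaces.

Answer: AAAAAAAAADDDAAADD

Derivation:
Simulating step by step:
  req#1 t=0ms: ALLOW
  req#2 t=0ms: ALLOW
  req#3 t=0ms: ALLOW
  req#4 t=0ms: ALLOW
  req#5 t=0ms: ALLOW
  req#6 t=0ms: ALLOW
  req#7 t=1ms: ALLOW
  req#8 t=1ms: ALLOW
  req#9 t=1ms: ALLOW
  req#10 t=1ms: DENY
  req#11 t=1ms: DENY
  req#12 t=1ms: DENY
  req#13 t=3ms: ALLOW
  req#14 t=4ms: ALLOW
  req#15 t=4ms: ALLOW
  req#16 t=4ms: DENY
  req#17 t=4ms: DENY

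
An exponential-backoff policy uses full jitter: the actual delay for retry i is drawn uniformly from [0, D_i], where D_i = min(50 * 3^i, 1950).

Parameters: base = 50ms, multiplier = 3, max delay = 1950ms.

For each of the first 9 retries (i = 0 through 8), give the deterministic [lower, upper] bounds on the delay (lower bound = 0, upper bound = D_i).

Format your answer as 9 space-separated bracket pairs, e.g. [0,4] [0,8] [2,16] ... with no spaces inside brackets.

Answer: [0,50] [0,150] [0,450] [0,1350] [0,1950] [0,1950] [0,1950] [0,1950] [0,1950]

Derivation:
Computing bounds per retry:
  i=0: D_i=min(50*3^0,1950)=50, bounds=[0,50]
  i=1: D_i=min(50*3^1,1950)=150, bounds=[0,150]
  i=2: D_i=min(50*3^2,1950)=450, bounds=[0,450]
  i=3: D_i=min(50*3^3,1950)=1350, bounds=[0,1350]
  i=4: D_i=min(50*3^4,1950)=1950, bounds=[0,1950]
  i=5: D_i=min(50*3^5,1950)=1950, bounds=[0,1950]
  i=6: D_i=min(50*3^6,1950)=1950, bounds=[0,1950]
  i=7: D_i=min(50*3^7,1950)=1950, bounds=[0,1950]
  i=8: D_i=min(50*3^8,1950)=1950, bounds=[0,1950]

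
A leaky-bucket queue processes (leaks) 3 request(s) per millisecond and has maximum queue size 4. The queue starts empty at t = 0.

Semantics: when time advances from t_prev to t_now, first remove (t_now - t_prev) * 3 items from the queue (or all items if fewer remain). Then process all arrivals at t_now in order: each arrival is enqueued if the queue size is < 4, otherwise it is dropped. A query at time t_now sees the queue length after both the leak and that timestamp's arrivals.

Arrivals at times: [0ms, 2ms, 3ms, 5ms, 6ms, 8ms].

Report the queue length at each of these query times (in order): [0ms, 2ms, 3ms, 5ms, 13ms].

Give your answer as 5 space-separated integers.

Queue lengths at query times:
  query t=0ms: backlog = 1
  query t=2ms: backlog = 1
  query t=3ms: backlog = 1
  query t=5ms: backlog = 1
  query t=13ms: backlog = 0

Answer: 1 1 1 1 0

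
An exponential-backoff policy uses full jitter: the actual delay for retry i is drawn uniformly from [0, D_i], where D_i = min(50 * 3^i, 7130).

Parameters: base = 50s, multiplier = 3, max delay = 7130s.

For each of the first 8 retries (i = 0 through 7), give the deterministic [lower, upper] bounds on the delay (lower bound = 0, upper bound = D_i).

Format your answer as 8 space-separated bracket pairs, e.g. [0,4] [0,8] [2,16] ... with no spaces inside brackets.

Computing bounds per retry:
  i=0: D_i=min(50*3^0,7130)=50, bounds=[0,50]
  i=1: D_i=min(50*3^1,7130)=150, bounds=[0,150]
  i=2: D_i=min(50*3^2,7130)=450, bounds=[0,450]
  i=3: D_i=min(50*3^3,7130)=1350, bounds=[0,1350]
  i=4: D_i=min(50*3^4,7130)=4050, bounds=[0,4050]
  i=5: D_i=min(50*3^5,7130)=7130, bounds=[0,7130]
  i=6: D_i=min(50*3^6,7130)=7130, bounds=[0,7130]
  i=7: D_i=min(50*3^7,7130)=7130, bounds=[0,7130]

Answer: [0,50] [0,150] [0,450] [0,1350] [0,4050] [0,7130] [0,7130] [0,7130]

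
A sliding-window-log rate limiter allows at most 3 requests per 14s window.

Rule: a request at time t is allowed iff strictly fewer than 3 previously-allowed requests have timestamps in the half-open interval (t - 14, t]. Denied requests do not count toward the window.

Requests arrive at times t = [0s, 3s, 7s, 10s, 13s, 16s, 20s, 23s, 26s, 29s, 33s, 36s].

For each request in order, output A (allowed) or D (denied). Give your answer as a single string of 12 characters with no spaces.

Tracking allowed requests in the window:
  req#1 t=0s: ALLOW
  req#2 t=3s: ALLOW
  req#3 t=7s: ALLOW
  req#4 t=10s: DENY
  req#5 t=13s: DENY
  req#6 t=16s: ALLOW
  req#7 t=20s: ALLOW
  req#8 t=23s: ALLOW
  req#9 t=26s: DENY
  req#10 t=29s: DENY
  req#11 t=33s: ALLOW
  req#12 t=36s: ALLOW

Answer: AAADDAAADDAA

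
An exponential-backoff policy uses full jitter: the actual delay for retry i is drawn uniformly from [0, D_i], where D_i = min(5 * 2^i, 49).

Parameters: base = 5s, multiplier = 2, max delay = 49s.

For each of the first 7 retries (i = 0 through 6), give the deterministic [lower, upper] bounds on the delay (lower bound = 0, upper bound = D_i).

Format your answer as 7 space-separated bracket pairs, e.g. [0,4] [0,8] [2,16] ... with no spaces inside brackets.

Answer: [0,5] [0,10] [0,20] [0,40] [0,49] [0,49] [0,49]

Derivation:
Computing bounds per retry:
  i=0: D_i=min(5*2^0,49)=5, bounds=[0,5]
  i=1: D_i=min(5*2^1,49)=10, bounds=[0,10]
  i=2: D_i=min(5*2^2,49)=20, bounds=[0,20]
  i=3: D_i=min(5*2^3,49)=40, bounds=[0,40]
  i=4: D_i=min(5*2^4,49)=49, bounds=[0,49]
  i=5: D_i=min(5*2^5,49)=49, bounds=[0,49]
  i=6: D_i=min(5*2^6,49)=49, bounds=[0,49]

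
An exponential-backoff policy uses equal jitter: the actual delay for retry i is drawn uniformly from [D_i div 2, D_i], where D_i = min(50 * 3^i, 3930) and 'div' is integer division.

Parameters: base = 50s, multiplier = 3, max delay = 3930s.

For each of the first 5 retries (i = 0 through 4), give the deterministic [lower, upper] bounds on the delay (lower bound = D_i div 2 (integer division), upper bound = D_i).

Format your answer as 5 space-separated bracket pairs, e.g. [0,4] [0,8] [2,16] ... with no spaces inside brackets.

Answer: [25,50] [75,150] [225,450] [675,1350] [1965,3930]

Derivation:
Computing bounds per retry:
  i=0: D_i=min(50*3^0,3930)=50, bounds=[25,50]
  i=1: D_i=min(50*3^1,3930)=150, bounds=[75,150]
  i=2: D_i=min(50*3^2,3930)=450, bounds=[225,450]
  i=3: D_i=min(50*3^3,3930)=1350, bounds=[675,1350]
  i=4: D_i=min(50*3^4,3930)=3930, bounds=[1965,3930]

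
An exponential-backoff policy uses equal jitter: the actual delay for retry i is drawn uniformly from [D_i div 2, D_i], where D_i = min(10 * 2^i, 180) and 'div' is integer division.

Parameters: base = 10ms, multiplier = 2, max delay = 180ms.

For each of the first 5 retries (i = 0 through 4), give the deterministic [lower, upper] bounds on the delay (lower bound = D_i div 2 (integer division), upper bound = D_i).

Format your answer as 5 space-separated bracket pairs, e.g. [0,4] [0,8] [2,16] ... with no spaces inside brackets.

Answer: [5,10] [10,20] [20,40] [40,80] [80,160]

Derivation:
Computing bounds per retry:
  i=0: D_i=min(10*2^0,180)=10, bounds=[5,10]
  i=1: D_i=min(10*2^1,180)=20, bounds=[10,20]
  i=2: D_i=min(10*2^2,180)=40, bounds=[20,40]
  i=3: D_i=min(10*2^3,180)=80, bounds=[40,80]
  i=4: D_i=min(10*2^4,180)=160, bounds=[80,160]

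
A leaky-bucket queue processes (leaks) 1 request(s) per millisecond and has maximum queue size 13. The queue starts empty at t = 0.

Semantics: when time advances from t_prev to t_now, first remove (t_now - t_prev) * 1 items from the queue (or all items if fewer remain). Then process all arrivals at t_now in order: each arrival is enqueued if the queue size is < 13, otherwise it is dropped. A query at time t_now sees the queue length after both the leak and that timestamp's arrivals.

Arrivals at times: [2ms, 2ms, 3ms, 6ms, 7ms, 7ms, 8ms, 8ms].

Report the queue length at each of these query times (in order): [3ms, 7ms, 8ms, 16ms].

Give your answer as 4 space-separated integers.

Answer: 2 2 3 0

Derivation:
Queue lengths at query times:
  query t=3ms: backlog = 2
  query t=7ms: backlog = 2
  query t=8ms: backlog = 3
  query t=16ms: backlog = 0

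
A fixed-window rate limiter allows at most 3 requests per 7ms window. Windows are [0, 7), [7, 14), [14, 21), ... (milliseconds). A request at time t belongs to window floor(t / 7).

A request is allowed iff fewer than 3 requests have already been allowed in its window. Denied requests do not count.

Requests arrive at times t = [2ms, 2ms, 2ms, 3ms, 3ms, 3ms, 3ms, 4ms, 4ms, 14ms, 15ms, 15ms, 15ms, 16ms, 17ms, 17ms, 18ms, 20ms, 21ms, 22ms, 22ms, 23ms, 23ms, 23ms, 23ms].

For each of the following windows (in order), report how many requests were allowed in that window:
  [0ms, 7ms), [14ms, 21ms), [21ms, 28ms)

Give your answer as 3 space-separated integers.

Processing requests:
  req#1 t=2ms (window 0): ALLOW
  req#2 t=2ms (window 0): ALLOW
  req#3 t=2ms (window 0): ALLOW
  req#4 t=3ms (window 0): DENY
  req#5 t=3ms (window 0): DENY
  req#6 t=3ms (window 0): DENY
  req#7 t=3ms (window 0): DENY
  req#8 t=4ms (window 0): DENY
  req#9 t=4ms (window 0): DENY
  req#10 t=14ms (window 2): ALLOW
  req#11 t=15ms (window 2): ALLOW
  req#12 t=15ms (window 2): ALLOW
  req#13 t=15ms (window 2): DENY
  req#14 t=16ms (window 2): DENY
  req#15 t=17ms (window 2): DENY
  req#16 t=17ms (window 2): DENY
  req#17 t=18ms (window 2): DENY
  req#18 t=20ms (window 2): DENY
  req#19 t=21ms (window 3): ALLOW
  req#20 t=22ms (window 3): ALLOW
  req#21 t=22ms (window 3): ALLOW
  req#22 t=23ms (window 3): DENY
  req#23 t=23ms (window 3): DENY
  req#24 t=23ms (window 3): DENY
  req#25 t=23ms (window 3): DENY

Allowed counts by window: 3 3 3

Answer: 3 3 3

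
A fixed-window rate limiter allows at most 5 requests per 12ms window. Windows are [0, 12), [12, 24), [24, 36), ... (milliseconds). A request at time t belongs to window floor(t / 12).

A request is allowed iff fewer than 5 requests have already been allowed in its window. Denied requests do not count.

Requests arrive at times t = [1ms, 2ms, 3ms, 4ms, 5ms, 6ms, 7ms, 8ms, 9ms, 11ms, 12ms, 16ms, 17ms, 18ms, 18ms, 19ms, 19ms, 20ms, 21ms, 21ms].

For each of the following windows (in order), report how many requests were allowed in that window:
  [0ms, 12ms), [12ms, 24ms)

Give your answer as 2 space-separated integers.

Processing requests:
  req#1 t=1ms (window 0): ALLOW
  req#2 t=2ms (window 0): ALLOW
  req#3 t=3ms (window 0): ALLOW
  req#4 t=4ms (window 0): ALLOW
  req#5 t=5ms (window 0): ALLOW
  req#6 t=6ms (window 0): DENY
  req#7 t=7ms (window 0): DENY
  req#8 t=8ms (window 0): DENY
  req#9 t=9ms (window 0): DENY
  req#10 t=11ms (window 0): DENY
  req#11 t=12ms (window 1): ALLOW
  req#12 t=16ms (window 1): ALLOW
  req#13 t=17ms (window 1): ALLOW
  req#14 t=18ms (window 1): ALLOW
  req#15 t=18ms (window 1): ALLOW
  req#16 t=19ms (window 1): DENY
  req#17 t=19ms (window 1): DENY
  req#18 t=20ms (window 1): DENY
  req#19 t=21ms (window 1): DENY
  req#20 t=21ms (window 1): DENY

Allowed counts by window: 5 5

Answer: 5 5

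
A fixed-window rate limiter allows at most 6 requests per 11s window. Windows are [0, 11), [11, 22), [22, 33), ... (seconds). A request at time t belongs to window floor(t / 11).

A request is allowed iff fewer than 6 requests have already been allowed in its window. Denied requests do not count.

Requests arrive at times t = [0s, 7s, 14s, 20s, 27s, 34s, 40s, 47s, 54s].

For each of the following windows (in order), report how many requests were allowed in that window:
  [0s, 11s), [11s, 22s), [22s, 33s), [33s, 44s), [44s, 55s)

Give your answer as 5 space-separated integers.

Processing requests:
  req#1 t=0s (window 0): ALLOW
  req#2 t=7s (window 0): ALLOW
  req#3 t=14s (window 1): ALLOW
  req#4 t=20s (window 1): ALLOW
  req#5 t=27s (window 2): ALLOW
  req#6 t=34s (window 3): ALLOW
  req#7 t=40s (window 3): ALLOW
  req#8 t=47s (window 4): ALLOW
  req#9 t=54s (window 4): ALLOW

Allowed counts by window: 2 2 1 2 2

Answer: 2 2 1 2 2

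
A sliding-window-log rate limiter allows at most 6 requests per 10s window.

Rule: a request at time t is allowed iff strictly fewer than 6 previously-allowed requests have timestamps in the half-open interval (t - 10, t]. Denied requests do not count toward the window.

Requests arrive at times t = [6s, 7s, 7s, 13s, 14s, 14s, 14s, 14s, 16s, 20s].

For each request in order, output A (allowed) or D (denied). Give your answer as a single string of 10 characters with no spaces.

Tracking allowed requests in the window:
  req#1 t=6s: ALLOW
  req#2 t=7s: ALLOW
  req#3 t=7s: ALLOW
  req#4 t=13s: ALLOW
  req#5 t=14s: ALLOW
  req#6 t=14s: ALLOW
  req#7 t=14s: DENY
  req#8 t=14s: DENY
  req#9 t=16s: ALLOW
  req#10 t=20s: ALLOW

Answer: AAAAAADDAA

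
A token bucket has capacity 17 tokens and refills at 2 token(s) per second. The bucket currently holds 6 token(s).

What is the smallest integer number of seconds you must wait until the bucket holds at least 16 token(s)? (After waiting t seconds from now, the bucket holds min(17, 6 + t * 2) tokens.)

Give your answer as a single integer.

Need 6 + t * 2 >= 16, so t >= 10/2.
Smallest integer t = ceil(10/2) = 5.

Answer: 5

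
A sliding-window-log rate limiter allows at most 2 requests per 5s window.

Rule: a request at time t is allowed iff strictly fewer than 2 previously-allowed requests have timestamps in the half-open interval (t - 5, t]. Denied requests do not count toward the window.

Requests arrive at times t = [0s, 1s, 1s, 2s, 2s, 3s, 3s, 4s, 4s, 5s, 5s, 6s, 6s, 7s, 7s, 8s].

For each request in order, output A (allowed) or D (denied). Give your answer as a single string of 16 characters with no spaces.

Tracking allowed requests in the window:
  req#1 t=0s: ALLOW
  req#2 t=1s: ALLOW
  req#3 t=1s: DENY
  req#4 t=2s: DENY
  req#5 t=2s: DENY
  req#6 t=3s: DENY
  req#7 t=3s: DENY
  req#8 t=4s: DENY
  req#9 t=4s: DENY
  req#10 t=5s: ALLOW
  req#11 t=5s: DENY
  req#12 t=6s: ALLOW
  req#13 t=6s: DENY
  req#14 t=7s: DENY
  req#15 t=7s: DENY
  req#16 t=8s: DENY

Answer: AADDDDDDDADADDDD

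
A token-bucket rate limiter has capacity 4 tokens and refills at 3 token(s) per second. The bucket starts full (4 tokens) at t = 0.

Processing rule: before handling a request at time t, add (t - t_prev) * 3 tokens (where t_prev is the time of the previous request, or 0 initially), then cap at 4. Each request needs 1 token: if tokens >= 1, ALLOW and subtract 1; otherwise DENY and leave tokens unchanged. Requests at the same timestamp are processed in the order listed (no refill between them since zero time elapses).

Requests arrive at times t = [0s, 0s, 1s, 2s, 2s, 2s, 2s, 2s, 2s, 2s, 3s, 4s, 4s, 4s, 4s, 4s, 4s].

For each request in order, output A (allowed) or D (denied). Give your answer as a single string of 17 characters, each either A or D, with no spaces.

Simulating step by step:
  req#1 t=0s: ALLOW
  req#2 t=0s: ALLOW
  req#3 t=1s: ALLOW
  req#4 t=2s: ALLOW
  req#5 t=2s: ALLOW
  req#6 t=2s: ALLOW
  req#7 t=2s: ALLOW
  req#8 t=2s: DENY
  req#9 t=2s: DENY
  req#10 t=2s: DENY
  req#11 t=3s: ALLOW
  req#12 t=4s: ALLOW
  req#13 t=4s: ALLOW
  req#14 t=4s: ALLOW
  req#15 t=4s: ALLOW
  req#16 t=4s: DENY
  req#17 t=4s: DENY

Answer: AAAAAAADDDAAAAADD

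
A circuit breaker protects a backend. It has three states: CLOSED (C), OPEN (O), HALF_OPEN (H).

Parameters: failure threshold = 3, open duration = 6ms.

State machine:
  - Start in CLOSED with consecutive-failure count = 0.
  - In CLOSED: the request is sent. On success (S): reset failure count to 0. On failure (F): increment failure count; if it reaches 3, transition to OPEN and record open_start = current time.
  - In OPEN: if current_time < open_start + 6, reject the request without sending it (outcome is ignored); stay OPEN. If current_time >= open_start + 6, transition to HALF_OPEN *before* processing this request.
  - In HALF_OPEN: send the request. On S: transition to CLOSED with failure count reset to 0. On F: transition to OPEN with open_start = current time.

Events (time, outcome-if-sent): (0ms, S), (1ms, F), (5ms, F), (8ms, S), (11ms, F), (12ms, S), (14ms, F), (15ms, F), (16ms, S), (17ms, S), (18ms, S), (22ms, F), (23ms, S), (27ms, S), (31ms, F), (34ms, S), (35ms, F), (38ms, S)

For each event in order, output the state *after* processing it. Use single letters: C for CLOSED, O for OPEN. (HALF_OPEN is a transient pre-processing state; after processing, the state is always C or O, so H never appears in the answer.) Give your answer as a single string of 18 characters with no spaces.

State after each event:
  event#1 t=0ms outcome=S: state=CLOSED
  event#2 t=1ms outcome=F: state=CLOSED
  event#3 t=5ms outcome=F: state=CLOSED
  event#4 t=8ms outcome=S: state=CLOSED
  event#5 t=11ms outcome=F: state=CLOSED
  event#6 t=12ms outcome=S: state=CLOSED
  event#7 t=14ms outcome=F: state=CLOSED
  event#8 t=15ms outcome=F: state=CLOSED
  event#9 t=16ms outcome=S: state=CLOSED
  event#10 t=17ms outcome=S: state=CLOSED
  event#11 t=18ms outcome=S: state=CLOSED
  event#12 t=22ms outcome=F: state=CLOSED
  event#13 t=23ms outcome=S: state=CLOSED
  event#14 t=27ms outcome=S: state=CLOSED
  event#15 t=31ms outcome=F: state=CLOSED
  event#16 t=34ms outcome=S: state=CLOSED
  event#17 t=35ms outcome=F: state=CLOSED
  event#18 t=38ms outcome=S: state=CLOSED

Answer: CCCCCCCCCCCCCCCCCC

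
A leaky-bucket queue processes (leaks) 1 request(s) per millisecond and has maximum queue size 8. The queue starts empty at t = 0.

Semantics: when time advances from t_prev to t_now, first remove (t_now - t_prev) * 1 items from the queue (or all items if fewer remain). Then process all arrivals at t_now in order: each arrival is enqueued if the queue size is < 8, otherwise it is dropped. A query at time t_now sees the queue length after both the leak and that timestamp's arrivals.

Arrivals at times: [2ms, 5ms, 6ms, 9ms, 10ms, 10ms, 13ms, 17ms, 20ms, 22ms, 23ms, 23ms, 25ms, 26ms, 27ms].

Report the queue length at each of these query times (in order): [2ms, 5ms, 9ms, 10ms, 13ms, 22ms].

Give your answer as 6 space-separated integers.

Queue lengths at query times:
  query t=2ms: backlog = 1
  query t=5ms: backlog = 1
  query t=9ms: backlog = 1
  query t=10ms: backlog = 2
  query t=13ms: backlog = 1
  query t=22ms: backlog = 1

Answer: 1 1 1 2 1 1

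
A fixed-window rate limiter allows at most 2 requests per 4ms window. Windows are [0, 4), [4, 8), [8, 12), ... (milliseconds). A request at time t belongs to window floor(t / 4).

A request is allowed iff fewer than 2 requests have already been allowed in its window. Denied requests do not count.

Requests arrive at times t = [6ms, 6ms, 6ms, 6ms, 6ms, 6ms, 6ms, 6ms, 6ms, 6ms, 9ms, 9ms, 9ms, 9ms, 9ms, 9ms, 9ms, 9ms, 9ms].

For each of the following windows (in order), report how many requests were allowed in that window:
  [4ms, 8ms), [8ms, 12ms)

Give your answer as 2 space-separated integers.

Answer: 2 2

Derivation:
Processing requests:
  req#1 t=6ms (window 1): ALLOW
  req#2 t=6ms (window 1): ALLOW
  req#3 t=6ms (window 1): DENY
  req#4 t=6ms (window 1): DENY
  req#5 t=6ms (window 1): DENY
  req#6 t=6ms (window 1): DENY
  req#7 t=6ms (window 1): DENY
  req#8 t=6ms (window 1): DENY
  req#9 t=6ms (window 1): DENY
  req#10 t=6ms (window 1): DENY
  req#11 t=9ms (window 2): ALLOW
  req#12 t=9ms (window 2): ALLOW
  req#13 t=9ms (window 2): DENY
  req#14 t=9ms (window 2): DENY
  req#15 t=9ms (window 2): DENY
  req#16 t=9ms (window 2): DENY
  req#17 t=9ms (window 2): DENY
  req#18 t=9ms (window 2): DENY
  req#19 t=9ms (window 2): DENY

Allowed counts by window: 2 2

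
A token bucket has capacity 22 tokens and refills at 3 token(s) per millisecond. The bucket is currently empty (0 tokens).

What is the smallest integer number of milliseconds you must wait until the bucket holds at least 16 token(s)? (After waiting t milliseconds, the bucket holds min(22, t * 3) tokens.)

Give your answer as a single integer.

Answer: 6

Derivation:
Need t * 3 >= 16, so t >= 16/3.
Smallest integer t = ceil(16/3) = 6.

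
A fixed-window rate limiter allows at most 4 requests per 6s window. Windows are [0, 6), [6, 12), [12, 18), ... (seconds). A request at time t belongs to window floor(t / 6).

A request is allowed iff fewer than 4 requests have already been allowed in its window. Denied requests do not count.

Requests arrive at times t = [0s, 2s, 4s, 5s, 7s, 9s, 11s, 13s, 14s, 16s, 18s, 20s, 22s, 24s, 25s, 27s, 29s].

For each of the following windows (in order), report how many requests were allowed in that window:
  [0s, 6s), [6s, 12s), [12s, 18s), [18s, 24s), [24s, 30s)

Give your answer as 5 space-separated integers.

Answer: 4 3 3 3 4

Derivation:
Processing requests:
  req#1 t=0s (window 0): ALLOW
  req#2 t=2s (window 0): ALLOW
  req#3 t=4s (window 0): ALLOW
  req#4 t=5s (window 0): ALLOW
  req#5 t=7s (window 1): ALLOW
  req#6 t=9s (window 1): ALLOW
  req#7 t=11s (window 1): ALLOW
  req#8 t=13s (window 2): ALLOW
  req#9 t=14s (window 2): ALLOW
  req#10 t=16s (window 2): ALLOW
  req#11 t=18s (window 3): ALLOW
  req#12 t=20s (window 3): ALLOW
  req#13 t=22s (window 3): ALLOW
  req#14 t=24s (window 4): ALLOW
  req#15 t=25s (window 4): ALLOW
  req#16 t=27s (window 4): ALLOW
  req#17 t=29s (window 4): ALLOW

Allowed counts by window: 4 3 3 3 4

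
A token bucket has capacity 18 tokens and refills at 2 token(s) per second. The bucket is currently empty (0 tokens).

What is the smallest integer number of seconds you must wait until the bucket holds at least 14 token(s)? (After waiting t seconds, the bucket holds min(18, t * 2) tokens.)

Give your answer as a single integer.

Need t * 2 >= 14, so t >= 14/2.
Smallest integer t = ceil(14/2) = 7.

Answer: 7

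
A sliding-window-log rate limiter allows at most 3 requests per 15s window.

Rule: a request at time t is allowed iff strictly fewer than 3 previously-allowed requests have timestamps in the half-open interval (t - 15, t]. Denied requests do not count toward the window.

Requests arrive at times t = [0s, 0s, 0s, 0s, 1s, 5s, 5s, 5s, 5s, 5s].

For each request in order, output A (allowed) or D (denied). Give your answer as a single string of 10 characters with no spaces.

Tracking allowed requests in the window:
  req#1 t=0s: ALLOW
  req#2 t=0s: ALLOW
  req#3 t=0s: ALLOW
  req#4 t=0s: DENY
  req#5 t=1s: DENY
  req#6 t=5s: DENY
  req#7 t=5s: DENY
  req#8 t=5s: DENY
  req#9 t=5s: DENY
  req#10 t=5s: DENY

Answer: AAADDDDDDD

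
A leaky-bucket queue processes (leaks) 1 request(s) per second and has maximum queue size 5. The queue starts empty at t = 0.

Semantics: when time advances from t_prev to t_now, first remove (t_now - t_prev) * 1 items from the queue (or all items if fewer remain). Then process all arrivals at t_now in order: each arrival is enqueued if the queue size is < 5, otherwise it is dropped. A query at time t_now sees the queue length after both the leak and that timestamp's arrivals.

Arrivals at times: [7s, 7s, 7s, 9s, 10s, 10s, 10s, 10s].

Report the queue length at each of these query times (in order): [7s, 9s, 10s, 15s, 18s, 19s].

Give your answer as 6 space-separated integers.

Queue lengths at query times:
  query t=7s: backlog = 3
  query t=9s: backlog = 2
  query t=10s: backlog = 5
  query t=15s: backlog = 0
  query t=18s: backlog = 0
  query t=19s: backlog = 0

Answer: 3 2 5 0 0 0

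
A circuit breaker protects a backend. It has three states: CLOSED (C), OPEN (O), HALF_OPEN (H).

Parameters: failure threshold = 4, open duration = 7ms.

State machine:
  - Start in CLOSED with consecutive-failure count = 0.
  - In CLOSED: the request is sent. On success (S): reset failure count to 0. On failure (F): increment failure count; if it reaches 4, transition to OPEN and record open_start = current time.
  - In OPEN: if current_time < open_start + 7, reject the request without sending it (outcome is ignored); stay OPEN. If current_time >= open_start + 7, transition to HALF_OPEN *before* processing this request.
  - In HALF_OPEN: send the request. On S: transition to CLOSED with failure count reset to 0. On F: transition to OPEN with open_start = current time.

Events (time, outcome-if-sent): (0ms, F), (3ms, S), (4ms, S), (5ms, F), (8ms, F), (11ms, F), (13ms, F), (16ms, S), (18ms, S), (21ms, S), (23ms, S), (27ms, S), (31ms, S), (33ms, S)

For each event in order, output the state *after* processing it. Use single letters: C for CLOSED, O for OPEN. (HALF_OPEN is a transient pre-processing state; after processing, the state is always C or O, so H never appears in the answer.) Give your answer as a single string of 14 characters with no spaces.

Answer: CCCCCCOOOCCCCC

Derivation:
State after each event:
  event#1 t=0ms outcome=F: state=CLOSED
  event#2 t=3ms outcome=S: state=CLOSED
  event#3 t=4ms outcome=S: state=CLOSED
  event#4 t=5ms outcome=F: state=CLOSED
  event#5 t=8ms outcome=F: state=CLOSED
  event#6 t=11ms outcome=F: state=CLOSED
  event#7 t=13ms outcome=F: state=OPEN
  event#8 t=16ms outcome=S: state=OPEN
  event#9 t=18ms outcome=S: state=OPEN
  event#10 t=21ms outcome=S: state=CLOSED
  event#11 t=23ms outcome=S: state=CLOSED
  event#12 t=27ms outcome=S: state=CLOSED
  event#13 t=31ms outcome=S: state=CLOSED
  event#14 t=33ms outcome=S: state=CLOSED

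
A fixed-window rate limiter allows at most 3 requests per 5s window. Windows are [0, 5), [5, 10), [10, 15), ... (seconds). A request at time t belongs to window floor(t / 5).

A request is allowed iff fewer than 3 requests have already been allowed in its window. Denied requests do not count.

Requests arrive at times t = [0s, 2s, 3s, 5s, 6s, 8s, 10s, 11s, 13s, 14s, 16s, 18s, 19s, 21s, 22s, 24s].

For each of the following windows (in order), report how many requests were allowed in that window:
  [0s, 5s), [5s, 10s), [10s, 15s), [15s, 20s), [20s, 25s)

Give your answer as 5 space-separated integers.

Processing requests:
  req#1 t=0s (window 0): ALLOW
  req#2 t=2s (window 0): ALLOW
  req#3 t=3s (window 0): ALLOW
  req#4 t=5s (window 1): ALLOW
  req#5 t=6s (window 1): ALLOW
  req#6 t=8s (window 1): ALLOW
  req#7 t=10s (window 2): ALLOW
  req#8 t=11s (window 2): ALLOW
  req#9 t=13s (window 2): ALLOW
  req#10 t=14s (window 2): DENY
  req#11 t=16s (window 3): ALLOW
  req#12 t=18s (window 3): ALLOW
  req#13 t=19s (window 3): ALLOW
  req#14 t=21s (window 4): ALLOW
  req#15 t=22s (window 4): ALLOW
  req#16 t=24s (window 4): ALLOW

Allowed counts by window: 3 3 3 3 3

Answer: 3 3 3 3 3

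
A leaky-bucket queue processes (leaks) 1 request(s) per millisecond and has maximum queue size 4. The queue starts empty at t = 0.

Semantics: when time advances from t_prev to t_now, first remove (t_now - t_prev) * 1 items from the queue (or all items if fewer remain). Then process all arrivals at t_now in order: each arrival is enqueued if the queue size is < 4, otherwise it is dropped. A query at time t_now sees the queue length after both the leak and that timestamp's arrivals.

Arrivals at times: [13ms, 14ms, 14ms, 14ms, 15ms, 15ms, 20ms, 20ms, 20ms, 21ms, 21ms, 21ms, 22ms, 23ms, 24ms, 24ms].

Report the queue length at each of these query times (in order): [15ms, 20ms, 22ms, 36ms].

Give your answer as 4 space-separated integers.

Answer: 4 3 4 0

Derivation:
Queue lengths at query times:
  query t=15ms: backlog = 4
  query t=20ms: backlog = 3
  query t=22ms: backlog = 4
  query t=36ms: backlog = 0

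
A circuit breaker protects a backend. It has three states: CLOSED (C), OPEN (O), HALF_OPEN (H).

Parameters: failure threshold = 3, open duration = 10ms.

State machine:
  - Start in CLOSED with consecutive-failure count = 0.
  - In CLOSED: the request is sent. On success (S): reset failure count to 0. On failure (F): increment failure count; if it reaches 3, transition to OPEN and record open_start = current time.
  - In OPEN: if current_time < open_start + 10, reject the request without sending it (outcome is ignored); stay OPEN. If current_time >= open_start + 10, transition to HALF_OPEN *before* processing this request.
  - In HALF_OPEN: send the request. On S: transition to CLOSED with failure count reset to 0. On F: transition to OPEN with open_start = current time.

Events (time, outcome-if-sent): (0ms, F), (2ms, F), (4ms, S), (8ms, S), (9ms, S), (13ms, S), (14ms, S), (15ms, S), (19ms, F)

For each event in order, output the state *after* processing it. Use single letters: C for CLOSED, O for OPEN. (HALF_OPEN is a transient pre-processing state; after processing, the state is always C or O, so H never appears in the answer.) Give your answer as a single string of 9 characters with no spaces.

Answer: CCCCCCCCC

Derivation:
State after each event:
  event#1 t=0ms outcome=F: state=CLOSED
  event#2 t=2ms outcome=F: state=CLOSED
  event#3 t=4ms outcome=S: state=CLOSED
  event#4 t=8ms outcome=S: state=CLOSED
  event#5 t=9ms outcome=S: state=CLOSED
  event#6 t=13ms outcome=S: state=CLOSED
  event#7 t=14ms outcome=S: state=CLOSED
  event#8 t=15ms outcome=S: state=CLOSED
  event#9 t=19ms outcome=F: state=CLOSED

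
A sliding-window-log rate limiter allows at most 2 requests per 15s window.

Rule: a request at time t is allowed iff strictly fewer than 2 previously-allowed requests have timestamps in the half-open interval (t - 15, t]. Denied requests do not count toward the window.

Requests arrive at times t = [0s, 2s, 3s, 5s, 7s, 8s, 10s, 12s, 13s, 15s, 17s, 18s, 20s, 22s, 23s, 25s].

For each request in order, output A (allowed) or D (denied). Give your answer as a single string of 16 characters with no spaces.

Tracking allowed requests in the window:
  req#1 t=0s: ALLOW
  req#2 t=2s: ALLOW
  req#3 t=3s: DENY
  req#4 t=5s: DENY
  req#5 t=7s: DENY
  req#6 t=8s: DENY
  req#7 t=10s: DENY
  req#8 t=12s: DENY
  req#9 t=13s: DENY
  req#10 t=15s: ALLOW
  req#11 t=17s: ALLOW
  req#12 t=18s: DENY
  req#13 t=20s: DENY
  req#14 t=22s: DENY
  req#15 t=23s: DENY
  req#16 t=25s: DENY

Answer: AADDDDDDDAADDDDD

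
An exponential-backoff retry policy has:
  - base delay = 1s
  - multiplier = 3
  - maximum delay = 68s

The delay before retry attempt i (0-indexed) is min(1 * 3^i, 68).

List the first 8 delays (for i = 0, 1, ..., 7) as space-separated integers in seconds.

Answer: 1 3 9 27 68 68 68 68

Derivation:
Computing each delay:
  i=0: min(1*3^0, 68) = 1
  i=1: min(1*3^1, 68) = 3
  i=2: min(1*3^2, 68) = 9
  i=3: min(1*3^3, 68) = 27
  i=4: min(1*3^4, 68) = 68
  i=5: min(1*3^5, 68) = 68
  i=6: min(1*3^6, 68) = 68
  i=7: min(1*3^7, 68) = 68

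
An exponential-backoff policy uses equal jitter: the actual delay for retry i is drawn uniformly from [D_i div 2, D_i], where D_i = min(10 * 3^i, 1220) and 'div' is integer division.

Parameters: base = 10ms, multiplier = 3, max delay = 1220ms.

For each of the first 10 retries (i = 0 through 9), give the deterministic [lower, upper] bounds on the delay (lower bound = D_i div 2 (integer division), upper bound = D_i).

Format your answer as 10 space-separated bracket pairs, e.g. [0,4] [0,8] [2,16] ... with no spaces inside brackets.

Computing bounds per retry:
  i=0: D_i=min(10*3^0,1220)=10, bounds=[5,10]
  i=1: D_i=min(10*3^1,1220)=30, bounds=[15,30]
  i=2: D_i=min(10*3^2,1220)=90, bounds=[45,90]
  i=3: D_i=min(10*3^3,1220)=270, bounds=[135,270]
  i=4: D_i=min(10*3^4,1220)=810, bounds=[405,810]
  i=5: D_i=min(10*3^5,1220)=1220, bounds=[610,1220]
  i=6: D_i=min(10*3^6,1220)=1220, bounds=[610,1220]
  i=7: D_i=min(10*3^7,1220)=1220, bounds=[610,1220]
  i=8: D_i=min(10*3^8,1220)=1220, bounds=[610,1220]
  i=9: D_i=min(10*3^9,1220)=1220, bounds=[610,1220]

Answer: [5,10] [15,30] [45,90] [135,270] [405,810] [610,1220] [610,1220] [610,1220] [610,1220] [610,1220]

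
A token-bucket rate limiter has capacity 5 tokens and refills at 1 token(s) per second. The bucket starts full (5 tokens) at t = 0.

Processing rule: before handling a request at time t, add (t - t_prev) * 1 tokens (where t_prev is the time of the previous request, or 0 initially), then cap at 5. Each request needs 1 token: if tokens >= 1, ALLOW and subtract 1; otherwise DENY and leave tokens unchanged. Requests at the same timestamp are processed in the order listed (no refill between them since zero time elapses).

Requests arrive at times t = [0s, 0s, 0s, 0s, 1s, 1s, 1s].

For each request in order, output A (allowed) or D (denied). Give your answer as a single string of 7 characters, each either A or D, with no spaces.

Simulating step by step:
  req#1 t=0s: ALLOW
  req#2 t=0s: ALLOW
  req#3 t=0s: ALLOW
  req#4 t=0s: ALLOW
  req#5 t=1s: ALLOW
  req#6 t=1s: ALLOW
  req#7 t=1s: DENY

Answer: AAAAAAD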